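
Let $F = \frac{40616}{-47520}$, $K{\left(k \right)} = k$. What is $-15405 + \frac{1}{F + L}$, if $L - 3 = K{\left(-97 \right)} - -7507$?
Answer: $- \frac{678253536975}{44028143} \approx -15405.0$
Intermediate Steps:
$F = - \frac{5077}{5940}$ ($F = 40616 \left(- \frac{1}{47520}\right) = - \frac{5077}{5940} \approx -0.85471$)
$L = 7413$ ($L = 3 - -7410 = 3 + \left(-97 + 7507\right) = 3 + 7410 = 7413$)
$-15405 + \frac{1}{F + L} = -15405 + \frac{1}{- \frac{5077}{5940} + 7413} = -15405 + \frac{1}{\frac{44028143}{5940}} = -15405 + \frac{5940}{44028143} = - \frac{678253536975}{44028143}$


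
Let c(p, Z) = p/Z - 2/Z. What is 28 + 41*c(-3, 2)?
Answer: -149/2 ≈ -74.500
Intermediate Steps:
c(p, Z) = -2/Z + p/Z
28 + 41*c(-3, 2) = 28 + 41*((-2 - 3)/2) = 28 + 41*((½)*(-5)) = 28 + 41*(-5/2) = 28 - 205/2 = -149/2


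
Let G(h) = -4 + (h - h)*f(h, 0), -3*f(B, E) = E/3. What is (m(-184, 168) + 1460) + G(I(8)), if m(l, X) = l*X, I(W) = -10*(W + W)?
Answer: -29456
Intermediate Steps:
I(W) = -20*W
f(B, E) = -E/9 (f(B, E) = -E/(3*3) = -E/9)
G(h) = -4 (G(h) = -4 + (h - h)*(-1/9*0) = -4 + 0*0 = -4 + 0 = -4)
m(l, X) = X*l
(m(-184, 168) + 1460) + G(I(8)) = (168*(-184) + 1460) - 4 = (-30912 + 1460) - 4 = -29452 - 4 = -29456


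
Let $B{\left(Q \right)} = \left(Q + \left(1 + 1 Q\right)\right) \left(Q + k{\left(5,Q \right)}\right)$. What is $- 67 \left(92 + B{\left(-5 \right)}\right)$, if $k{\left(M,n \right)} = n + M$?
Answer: $-9179$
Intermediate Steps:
$k{\left(M,n \right)} = M + n$
$B{\left(Q \right)} = \left(1 + 2 Q\right) \left(5 + 2 Q\right)$ ($B{\left(Q \right)} = \left(Q + \left(1 + 1 Q\right)\right) \left(Q + \left(5 + Q\right)\right) = \left(Q + \left(1 + Q\right)\right) \left(5 + 2 Q\right) = \left(1 + 2 Q\right) \left(5 + 2 Q\right)$)
$- 67 \left(92 + B{\left(-5 \right)}\right) = - 67 \left(92 + \left(5 + 4 \left(-5\right)^{2} + 12 \left(-5\right)\right)\right) = - 67 \left(92 + \left(5 + 4 \cdot 25 - 60\right)\right) = - 67 \left(92 + \left(5 + 100 - 60\right)\right) = - 67 \left(92 + 45\right) = \left(-67\right) 137 = -9179$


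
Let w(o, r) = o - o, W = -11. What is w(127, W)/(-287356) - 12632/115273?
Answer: -12632/115273 ≈ -0.10958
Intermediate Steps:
w(o, r) = 0
w(127, W)/(-287356) - 12632/115273 = 0/(-287356) - 12632/115273 = 0*(-1/287356) - 12632*1/115273 = 0 - 12632/115273 = -12632/115273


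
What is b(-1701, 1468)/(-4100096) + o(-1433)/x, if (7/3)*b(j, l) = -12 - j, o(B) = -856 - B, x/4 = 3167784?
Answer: -1488886199/11364691193856 ≈ -0.00013101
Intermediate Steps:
x = 12671136 (x = 4*3167784 = 12671136)
b(j, l) = -36/7 - 3*j/7 (b(j, l) = 3*(-12 - j)/7 = -36/7 - 3*j/7)
b(-1701, 1468)/(-4100096) + o(-1433)/x = (-36/7 - 3/7*(-1701))/(-4100096) + (-856 - 1*(-1433))/12671136 = (-36/7 + 729)*(-1/4100096) + (-856 + 1433)*(1/12671136) = (5067/7)*(-1/4100096) + 577*(1/12671136) = -5067/28700672 + 577/12671136 = -1488886199/11364691193856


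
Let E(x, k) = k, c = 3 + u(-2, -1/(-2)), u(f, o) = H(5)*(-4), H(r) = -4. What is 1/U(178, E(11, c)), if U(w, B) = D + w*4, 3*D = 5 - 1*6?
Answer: 3/2135 ≈ 0.0014052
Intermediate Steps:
u(f, o) = 16 (u(f, o) = -4*(-4) = 16)
D = -1/3 (D = (5 - 1*6)/3 = (5 - 6)/3 = (1/3)*(-1) = -1/3 ≈ -0.33333)
c = 19 (c = 3 + 16 = 19)
U(w, B) = -1/3 + 4*w (U(w, B) = -1/3 + w*4 = -1/3 + 4*w)
1/U(178, E(11, c)) = 1/(-1/3 + 4*178) = 1/(-1/3 + 712) = 1/(2135/3) = 3/2135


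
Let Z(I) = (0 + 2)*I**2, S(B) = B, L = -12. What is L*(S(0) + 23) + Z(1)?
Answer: -274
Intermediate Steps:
Z(I) = 2*I**2
L*(S(0) + 23) + Z(1) = -12*(0 + 23) + 2*1**2 = -12*23 + 2*1 = -276 + 2 = -274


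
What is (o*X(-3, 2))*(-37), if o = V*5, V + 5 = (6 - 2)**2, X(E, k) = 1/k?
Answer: -2035/2 ≈ -1017.5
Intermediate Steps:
V = 11 (V = -5 + (6 - 2)**2 = -5 + 4**2 = -5 + 16 = 11)
o = 55 (o = 11*5 = 55)
(o*X(-3, 2))*(-37) = (55/2)*(-37) = -2035/2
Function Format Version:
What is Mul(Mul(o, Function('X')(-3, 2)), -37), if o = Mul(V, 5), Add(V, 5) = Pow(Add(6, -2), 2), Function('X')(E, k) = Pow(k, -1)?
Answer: Rational(-2035, 2) ≈ -1017.5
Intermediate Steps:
V = 11 (V = Add(-5, Pow(Add(6, -2), 2)) = Add(-5, Pow(4, 2)) = Add(-5, 16) = 11)
o = 55 (o = Mul(11, 5) = 55)
Mul(Mul(o, Function('X')(-3, 2)), -37) = Mul(Mul(55, Pow(2, -1)), -37) = Mul(Mul(55, Rational(1, 2)), -37) = Mul(Rational(55, 2), -37) = Rational(-2035, 2)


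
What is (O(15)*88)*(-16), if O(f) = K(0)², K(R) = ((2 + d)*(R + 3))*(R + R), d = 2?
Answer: 0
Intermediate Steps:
K(R) = 2*R*(12 + 4*R) (K(R) = ((2 + 2)*(R + 3))*(R + R) = (4*(3 + R))*(2*R) = (12 + 4*R)*(2*R) = 2*R*(12 + 4*R))
O(f) = 0 (O(f) = (8*0*(3 + 0))² = (8*0*3)² = 0² = 0)
(O(15)*88)*(-16) = (0*88)*(-16) = 0*(-16) = 0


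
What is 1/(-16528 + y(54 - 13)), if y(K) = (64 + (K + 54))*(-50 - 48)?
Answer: -1/32110 ≈ -3.1143e-5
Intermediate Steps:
y(K) = -11564 - 98*K (y(K) = (64 + (54 + K))*(-98) = (118 + K)*(-98) = -11564 - 98*K)
1/(-16528 + y(54 - 13)) = 1/(-16528 + (-11564 - 98*(54 - 13))) = 1/(-16528 + (-11564 - 98*41)) = 1/(-16528 + (-11564 - 4018)) = 1/(-16528 - 15582) = 1/(-32110) = -1/32110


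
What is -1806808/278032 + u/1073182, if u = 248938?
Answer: -116863818315/18648683614 ≈ -6.2666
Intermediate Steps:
-1806808/278032 + u/1073182 = -1806808/278032 + 248938/1073182 = -1806808*1/278032 + 248938*(1/1073182) = -225851/34754 + 124469/536591 = -116863818315/18648683614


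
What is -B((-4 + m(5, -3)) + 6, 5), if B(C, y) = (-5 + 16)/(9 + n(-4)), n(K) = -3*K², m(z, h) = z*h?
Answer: 11/39 ≈ 0.28205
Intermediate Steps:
m(z, h) = h*z
B(C, y) = -11/39 (B(C, y) = (-5 + 16)/(9 - 3*(-4)²) = 11/(9 - 3*16) = 11/(9 - 48) = 11/(-39) = 11*(-1/39) = -11/39)
-B((-4 + m(5, -3)) + 6, 5) = -1*(-11/39) = 11/39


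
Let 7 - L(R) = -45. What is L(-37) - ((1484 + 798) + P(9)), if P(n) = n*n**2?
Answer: -2959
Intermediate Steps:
L(R) = 52 (L(R) = 7 - 1*(-45) = 7 + 45 = 52)
P(n) = n**3
L(-37) - ((1484 + 798) + P(9)) = 52 - ((1484 + 798) + 9**3) = 52 - (2282 + 729) = 52 - 1*3011 = 52 - 3011 = -2959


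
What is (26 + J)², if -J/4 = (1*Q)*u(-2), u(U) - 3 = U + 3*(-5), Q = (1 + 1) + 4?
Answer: 131044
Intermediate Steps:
Q = 6 (Q = 2 + 4 = 6)
u(U) = -12 + U (u(U) = 3 + (U + 3*(-5)) = 3 + (U - 15) = 3 + (-15 + U) = -12 + U)
J = 336 (J = -4*1*6*(-12 - 2) = -24*(-14) = -4*(-84) = 336)
(26 + J)² = (26 + 336)² = 362² = 131044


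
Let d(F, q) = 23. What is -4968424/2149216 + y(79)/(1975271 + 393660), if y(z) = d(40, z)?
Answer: -63966327189/27670350044 ≈ -2.3117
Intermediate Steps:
y(z) = 23
-4968424/2149216 + y(79)/(1975271 + 393660) = -4968424/2149216 + 23/(1975271 + 393660) = -4968424*1/2149216 + 23/2368931 = -621053/268652 + 23*(1/2368931) = -621053/268652 + 1/102997 = -63966327189/27670350044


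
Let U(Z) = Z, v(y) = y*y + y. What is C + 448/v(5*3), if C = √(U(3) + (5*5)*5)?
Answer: 28/15 + 8*√2 ≈ 13.180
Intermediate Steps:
v(y) = y + y² (v(y) = y² + y = y + y²)
C = 8*√2 (C = √(3 + (5*5)*5) = √(3 + 25*5) = √(3 + 125) = √128 = 8*√2 ≈ 11.314)
C + 448/v(5*3) = 8*√2 + 448/(((5*3)*(1 + 5*3))) = 8*√2 + 448/((15*(1 + 15))) = 8*√2 + 448/((15*16)) = 8*√2 + 448/240 = 8*√2 + 448*(1/240) = 8*√2 + 28/15 = 28/15 + 8*√2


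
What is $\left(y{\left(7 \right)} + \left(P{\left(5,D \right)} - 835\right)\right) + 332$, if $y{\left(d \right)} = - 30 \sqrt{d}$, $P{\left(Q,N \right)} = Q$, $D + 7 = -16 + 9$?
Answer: $-498 - 30 \sqrt{7} \approx -577.37$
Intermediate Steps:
$D = -14$ ($D = -7 + \left(-16 + 9\right) = -7 - 7 = -14$)
$\left(y{\left(7 \right)} + \left(P{\left(5,D \right)} - 835\right)\right) + 332 = \left(- 30 \sqrt{7} + \left(5 - 835\right)\right) + 332 = \left(- 30 \sqrt{7} - 830\right) + 332 = \left(-830 - 30 \sqrt{7}\right) + 332 = -498 - 30 \sqrt{7}$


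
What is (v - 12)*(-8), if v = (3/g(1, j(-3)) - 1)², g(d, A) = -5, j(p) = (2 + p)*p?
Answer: 1888/25 ≈ 75.520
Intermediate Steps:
j(p) = p*(2 + p)
v = 64/25 (v = (3/(-5) - 1)² = (3*(-⅕) - 1)² = (-⅗ - 1)² = (-8/5)² = 64/25 ≈ 2.5600)
(v - 12)*(-8) = (64/25 - 12)*(-8) = -236/25*(-8) = 1888/25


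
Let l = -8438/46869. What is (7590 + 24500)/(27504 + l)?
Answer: 752013105/644538269 ≈ 1.1667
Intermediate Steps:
l = -8438/46869 (l = -8438*1/46869 = -8438/46869 ≈ -0.18003)
(7590 + 24500)/(27504 + l) = (7590 + 24500)/(27504 - 8438/46869) = 32090/(1289076538/46869) = 32090*(46869/1289076538) = 752013105/644538269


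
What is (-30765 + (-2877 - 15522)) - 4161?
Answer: -53325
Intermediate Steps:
(-30765 + (-2877 - 15522)) - 4161 = (-30765 - 18399) - 4161 = -49164 - 4161 = -53325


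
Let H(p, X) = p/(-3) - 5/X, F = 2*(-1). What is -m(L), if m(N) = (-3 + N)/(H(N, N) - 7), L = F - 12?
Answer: -714/83 ≈ -8.6024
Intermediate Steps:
F = -2
H(p, X) = -5/X - p/3 (H(p, X) = p*(-⅓) - 5/X = -p/3 - 5/X = -5/X - p/3)
L = -14 (L = -2 - 12 = -14)
m(N) = (-3 + N)/(-7 - 5/N - N/3) (m(N) = (-3 + N)/((-5/N - N/3) - 7) = (-3 + N)/(-7 - 5/N - N/3))
-m(L) = -(-3)*(-14)*(-3 - 14)/(15 - 14*(21 - 14)) = -(-3)*(-14)*(-17)/(15 - 14*7) = -(-3)*(-14)*(-17)/(15 - 98) = -(-3)*(-14)*(-17)/(-83) = -(-3)*(-14)*(-1)*(-17)/83 = -1*714/83 = -714/83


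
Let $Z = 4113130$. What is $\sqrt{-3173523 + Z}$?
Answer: $\sqrt{939607} \approx 969.33$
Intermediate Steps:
$\sqrt{-3173523 + Z} = \sqrt{-3173523 + 4113130} = \sqrt{939607}$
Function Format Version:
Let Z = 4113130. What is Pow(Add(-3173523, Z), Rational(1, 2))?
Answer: Pow(939607, Rational(1, 2)) ≈ 969.33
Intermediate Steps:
Pow(Add(-3173523, Z), Rational(1, 2)) = Pow(Add(-3173523, 4113130), Rational(1, 2)) = Pow(939607, Rational(1, 2))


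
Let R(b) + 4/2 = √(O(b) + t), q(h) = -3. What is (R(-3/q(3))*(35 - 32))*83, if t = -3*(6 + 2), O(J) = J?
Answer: -498 + 249*I*√23 ≈ -498.0 + 1194.2*I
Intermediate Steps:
t = -24 (t = -3*8 = -24)
R(b) = -2 + √(-24 + b) (R(b) = -2 + √(b - 24) = -2 + √(-24 + b))
(R(-3/q(3))*(35 - 32))*83 = ((-2 + √(-24 - 3/(-3)))*(35 - 32))*83 = ((-2 + √(-24 - 3*(-⅓)))*3)*83 = ((-2 + √(-24 + 1))*3)*83 = ((-2 + √(-23))*3)*83 = ((-2 + I*√23)*3)*83 = (-6 + 3*I*√23)*83 = -498 + 249*I*√23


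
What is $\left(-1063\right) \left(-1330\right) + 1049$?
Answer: $1414839$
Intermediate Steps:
$\left(-1063\right) \left(-1330\right) + 1049 = 1413790 + 1049 = 1414839$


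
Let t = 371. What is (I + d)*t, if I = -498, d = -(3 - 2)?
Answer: -185129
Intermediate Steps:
d = -1 (d = -1*1 = -1)
(I + d)*t = (-498 - 1)*371 = -499*371 = -185129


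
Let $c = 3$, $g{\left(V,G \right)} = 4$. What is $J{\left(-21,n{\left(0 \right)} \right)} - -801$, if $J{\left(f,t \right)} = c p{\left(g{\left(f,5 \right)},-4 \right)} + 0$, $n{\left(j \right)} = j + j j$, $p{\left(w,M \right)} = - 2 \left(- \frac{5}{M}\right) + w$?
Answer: $\frac{1611}{2} \approx 805.5$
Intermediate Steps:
$p{\left(w,M \right)} = w + \frac{10}{M}$ ($p{\left(w,M \right)} = \frac{10}{M} + w = w + \frac{10}{M}$)
$n{\left(j \right)} = j + j^{2}$
$J{\left(f,t \right)} = \frac{9}{2}$ ($J{\left(f,t \right)} = 3 \left(4 + \frac{10}{-4}\right) + 0 = 3 \left(4 + 10 \left(- \frac{1}{4}\right)\right) + 0 = 3 \left(4 - \frac{5}{2}\right) + 0 = 3 \cdot \frac{3}{2} + 0 = \frac{9}{2} + 0 = \frac{9}{2}$)
$J{\left(-21,n{\left(0 \right)} \right)} - -801 = \frac{9}{2} - -801 = \frac{9}{2} + 801 = \frac{1611}{2}$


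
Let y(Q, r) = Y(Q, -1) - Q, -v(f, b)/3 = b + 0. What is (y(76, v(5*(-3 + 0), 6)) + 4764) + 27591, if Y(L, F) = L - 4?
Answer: 32351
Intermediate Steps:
v(f, b) = -3*b (v(f, b) = -3*(b + 0) = -3*b)
Y(L, F) = -4 + L
y(Q, r) = -4 (y(Q, r) = (-4 + Q) - Q = -4)
(y(76, v(5*(-3 + 0), 6)) + 4764) + 27591 = (-4 + 4764) + 27591 = 4760 + 27591 = 32351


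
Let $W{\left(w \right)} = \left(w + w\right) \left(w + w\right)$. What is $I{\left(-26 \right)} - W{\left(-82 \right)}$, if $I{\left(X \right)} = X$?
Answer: $-26922$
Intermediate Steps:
$W{\left(w \right)} = 4 w^{2}$ ($W{\left(w \right)} = 2 w 2 w = 4 w^{2}$)
$I{\left(-26 \right)} - W{\left(-82 \right)} = -26 - 4 \left(-82\right)^{2} = -26 - 4 \cdot 6724 = -26 - 26896 = -26922$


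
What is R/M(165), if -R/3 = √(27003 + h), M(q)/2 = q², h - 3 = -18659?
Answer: -√8347/18150 ≈ -0.0050337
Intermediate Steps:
h = -18656 (h = 3 - 18659 = -18656)
M(q) = 2*q²
R = -3*√8347 (R = -3*√(27003 - 18656) = -3*√8347 ≈ -274.09)
R/M(165) = (-3*√8347)/((2*165²)) = (-3*√8347)/((2*27225)) = -3*√8347/54450 = -3*√8347*(1/54450) = -√8347/18150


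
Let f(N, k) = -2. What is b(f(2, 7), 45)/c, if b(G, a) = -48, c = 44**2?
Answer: -3/121 ≈ -0.024793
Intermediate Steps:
c = 1936
b(f(2, 7), 45)/c = -48/1936 = -48*1/1936 = -3/121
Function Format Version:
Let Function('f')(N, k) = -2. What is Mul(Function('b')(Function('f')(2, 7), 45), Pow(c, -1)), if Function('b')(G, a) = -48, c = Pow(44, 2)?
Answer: Rational(-3, 121) ≈ -0.024793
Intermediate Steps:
c = 1936
Mul(Function('b')(Function('f')(2, 7), 45), Pow(c, -1)) = Mul(-48, Pow(1936, -1)) = Mul(-48, Rational(1, 1936)) = Rational(-3, 121)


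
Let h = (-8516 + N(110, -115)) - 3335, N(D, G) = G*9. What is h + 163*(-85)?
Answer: -26741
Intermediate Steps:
N(D, G) = 9*G
h = -12886 (h = (-8516 + 9*(-115)) - 3335 = (-8516 - 1035) - 3335 = -9551 - 3335 = -12886)
h + 163*(-85) = -12886 + 163*(-85) = -12886 - 13855 = -26741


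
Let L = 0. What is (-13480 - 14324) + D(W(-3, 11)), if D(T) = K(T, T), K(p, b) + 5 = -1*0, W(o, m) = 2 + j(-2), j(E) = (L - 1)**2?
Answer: -27809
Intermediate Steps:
j(E) = 1 (j(E) = (0 - 1)**2 = (-1)**2 = 1)
W(o, m) = 3 (W(o, m) = 2 + 1 = 3)
K(p, b) = -5 (K(p, b) = -5 - 1*0 = -5 + 0 = -5)
D(T) = -5
(-13480 - 14324) + D(W(-3, 11)) = (-13480 - 14324) - 5 = -27804 - 5 = -27809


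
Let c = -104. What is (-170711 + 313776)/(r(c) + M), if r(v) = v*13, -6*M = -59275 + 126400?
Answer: -9230/809 ≈ -11.409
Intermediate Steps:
M = -22375/2 (M = -(-59275 + 126400)/6 = -1/6*67125 = -22375/2 ≈ -11188.)
r(v) = 13*v
(-170711 + 313776)/(r(c) + M) = (-170711 + 313776)/(13*(-104) - 22375/2) = 143065/(-1352 - 22375/2) = 143065/(-25079/2) = 143065*(-2/25079) = -9230/809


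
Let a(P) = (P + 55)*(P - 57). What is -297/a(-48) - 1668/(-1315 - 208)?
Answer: 559437/373135 ≈ 1.4993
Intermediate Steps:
a(P) = (-57 + P)*(55 + P) (a(P) = (55 + P)*(-57 + P) = (-57 + P)*(55 + P))
-297/a(-48) - 1668/(-1315 - 208) = -297/(-3135 + (-48)² - 2*(-48)) - 1668/(-1315 - 208) = -297/(-3135 + 2304 + 96) - 1668/(-1523) = -297/(-735) - 1668*(-1/1523) = -297*(-1/735) + 1668/1523 = 99/245 + 1668/1523 = 559437/373135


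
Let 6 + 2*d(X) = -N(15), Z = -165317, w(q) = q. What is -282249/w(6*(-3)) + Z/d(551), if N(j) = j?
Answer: 1319849/42 ≈ 31425.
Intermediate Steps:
d(X) = -21/2 (d(X) = -3 + (-1*15)/2 = -3 + (½)*(-15) = -3 - 15/2 = -21/2)
-282249/w(6*(-3)) + Z/d(551) = -282249/(6*(-3)) - 165317/(-21/2) = -282249/(-18) - 165317*(-2/21) = -282249*(-1/18) + 330634/21 = 31361/2 + 330634/21 = 1319849/42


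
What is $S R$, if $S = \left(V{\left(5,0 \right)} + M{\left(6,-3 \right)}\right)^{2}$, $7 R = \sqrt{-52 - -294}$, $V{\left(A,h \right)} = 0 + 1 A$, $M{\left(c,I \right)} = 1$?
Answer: $\frac{396 \sqrt{2}}{7} \approx 80.004$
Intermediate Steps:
$V{\left(A,h \right)} = A$ ($V{\left(A,h \right)} = 0 + A = A$)
$R = \frac{11 \sqrt{2}}{7}$ ($R = \frac{\sqrt{-52 - -294}}{7} = \frac{\sqrt{-52 + 294}}{7} = \frac{\sqrt{242}}{7} = \frac{11 \sqrt{2}}{7} \approx 2.2223$)
$S = 36$ ($S = \left(5 + 1\right)^{2} = 6^{2} = 36$)
$S R = 36 \frac{11 \sqrt{2}}{7} = \frac{396 \sqrt{2}}{7}$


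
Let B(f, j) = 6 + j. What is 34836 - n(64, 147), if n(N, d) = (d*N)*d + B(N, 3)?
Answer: -1348149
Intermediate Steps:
n(N, d) = 9 + N*d² (n(N, d) = (d*N)*d + (6 + 3) = (N*d)*d + 9 = N*d² + 9 = 9 + N*d²)
34836 - n(64, 147) = 34836 - (9 + 64*147²) = 34836 - (9 + 64*21609) = 34836 - (9 + 1382976) = 34836 - 1*1382985 = 34836 - 1382985 = -1348149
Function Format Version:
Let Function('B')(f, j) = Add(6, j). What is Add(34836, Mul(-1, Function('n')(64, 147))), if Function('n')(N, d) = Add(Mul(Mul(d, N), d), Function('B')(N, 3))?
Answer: -1348149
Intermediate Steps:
Function('n')(N, d) = Add(9, Mul(N, Pow(d, 2))) (Function('n')(N, d) = Add(Mul(Mul(d, N), d), Add(6, 3)) = Add(Mul(Mul(N, d), d), 9) = Add(Mul(N, Pow(d, 2)), 9) = Add(9, Mul(N, Pow(d, 2))))
Add(34836, Mul(-1, Function('n')(64, 147))) = Add(34836, Mul(-1, Add(9, Mul(64, Pow(147, 2))))) = Add(34836, Mul(-1, Add(9, Mul(64, 21609)))) = Add(34836, Mul(-1, Add(9, 1382976))) = Add(34836, Mul(-1, 1382985)) = Add(34836, -1382985) = -1348149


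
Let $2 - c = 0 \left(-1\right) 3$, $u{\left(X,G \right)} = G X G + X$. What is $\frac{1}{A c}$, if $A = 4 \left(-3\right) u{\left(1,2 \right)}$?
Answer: $- \frac{1}{120} \approx -0.0083333$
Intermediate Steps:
$u{\left(X,G \right)} = X + X G^{2}$ ($u{\left(X,G \right)} = X G^{2} + X = X + X G^{2}$)
$c = 2$ ($c = 2 - 0 \left(-1\right) 3 = 2 - 0 \cdot 3 = 2 - 0 = 2 + 0 = 2$)
$A = -60$ ($A = 4 \left(-3\right) 1 \left(1 + 2^{2}\right) = - 12 \cdot 1 \left(1 + 4\right) = - 12 \cdot 1 \cdot 5 = \left(-12\right) 5 = -60$)
$\frac{1}{A c} = \frac{1}{\left(-60\right) 2} = \frac{1}{-120} = - \frac{1}{120}$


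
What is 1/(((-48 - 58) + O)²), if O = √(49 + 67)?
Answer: 1/(4*(53 - √29)²) ≈ 0.00011027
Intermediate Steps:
O = 2*√29 (O = √116 = 2*√29 ≈ 10.770)
1/(((-48 - 58) + O)²) = 1/(((-48 - 58) + 2*√29)²) = 1/((-106 + 2*√29)²) = (-106 + 2*√29)⁻²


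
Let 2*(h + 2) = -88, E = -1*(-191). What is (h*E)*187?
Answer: -1642982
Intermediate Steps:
E = 191
h = -46 (h = -2 + (1/2)*(-88) = -2 - 44 = -46)
(h*E)*187 = -46*191*187 = -8786*187 = -1642982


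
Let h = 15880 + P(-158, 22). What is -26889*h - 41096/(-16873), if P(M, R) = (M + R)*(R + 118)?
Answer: 1433686027616/16873 ≈ 8.4969e+7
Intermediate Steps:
P(M, R) = (118 + R)*(M + R) (P(M, R) = (M + R)*(118 + R) = (118 + R)*(M + R))
h = -3160 (h = 15880 + (22**2 + 118*(-158) + 118*22 - 158*22) = 15880 + (484 - 18644 + 2596 - 3476) = 15880 - 19040 = -3160)
-26889*h - 41096/(-16873) = -26889/(1/(-3160)) - 41096/(-16873) = -26889/(-1/3160) - 41096*(-1/16873) = -26889*(-3160) + 41096/16873 = 84969240 + 41096/16873 = 1433686027616/16873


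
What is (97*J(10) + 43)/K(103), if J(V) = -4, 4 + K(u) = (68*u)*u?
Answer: -345/721408 ≈ -0.00047823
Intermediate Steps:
K(u) = -4 + 68*u² (K(u) = -4 + (68*u)*u = -4 + 68*u²)
(97*J(10) + 43)/K(103) = (97*(-4) + 43)/(-4 + 68*103²) = (-388 + 43)/(-4 + 68*10609) = -345/(-4 + 721412) = -345/721408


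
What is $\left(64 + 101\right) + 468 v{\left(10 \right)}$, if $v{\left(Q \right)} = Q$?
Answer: $4845$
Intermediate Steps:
$\left(64 + 101\right) + 468 v{\left(10 \right)} = \left(64 + 101\right) + 468 \cdot 10 = 165 + 4680 = 4845$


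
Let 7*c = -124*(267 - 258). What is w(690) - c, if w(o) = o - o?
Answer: 1116/7 ≈ 159.43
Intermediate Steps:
w(o) = 0
c = -1116/7 (c = (-124*(267 - 258))/7 = (-124*9)/7 = (⅐)*(-1116) = -1116/7 ≈ -159.43)
w(690) - c = 0 - 1*(-1116/7) = 0 + 1116/7 = 1116/7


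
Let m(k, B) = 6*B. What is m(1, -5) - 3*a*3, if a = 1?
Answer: -39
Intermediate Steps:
m(1, -5) - 3*a*3 = 6*(-5) - 3*1*3 = -30 - 3*3 = -30 - 9 = -39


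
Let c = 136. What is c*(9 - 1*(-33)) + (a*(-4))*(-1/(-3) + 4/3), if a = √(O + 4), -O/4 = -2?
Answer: 5712 - 40*√3/3 ≈ 5688.9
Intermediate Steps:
O = 8 (O = -4*(-2) = 8)
a = 2*√3 (a = √(8 + 4) = √12 = 2*√3 ≈ 3.4641)
c*(9 - 1*(-33)) + (a*(-4))*(-1/(-3) + 4/3) = 136*(9 - 1*(-33)) + ((2*√3)*(-4))*(-1/(-3) + 4/3) = 136*(9 + 33) + (-8*√3)*(-1*(-⅓) + 4*(⅓)) = 136*42 + (-8*√3)*(⅓ + 4/3) = 5712 - 8*√3*(5/3) = 5712 - 40*√3/3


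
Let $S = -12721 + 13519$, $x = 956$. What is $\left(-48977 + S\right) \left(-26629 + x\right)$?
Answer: $1236899467$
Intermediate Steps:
$S = 798$
$\left(-48977 + S\right) \left(-26629 + x\right) = \left(-48977 + 798\right) \left(-26629 + 956\right) = \left(-48179\right) \left(-25673\right) = 1236899467$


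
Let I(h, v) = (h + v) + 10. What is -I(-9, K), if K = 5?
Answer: -6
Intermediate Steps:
I(h, v) = 10 + h + v
-I(-9, K) = -(10 - 9 + 5) = -1*6 = -6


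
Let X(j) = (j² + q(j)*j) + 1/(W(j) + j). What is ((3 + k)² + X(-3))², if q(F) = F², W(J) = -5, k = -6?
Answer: 5329/64 ≈ 83.266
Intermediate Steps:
X(j) = j² + j³ + 1/(-5 + j) (X(j) = (j² + j²*j) + 1/(-5 + j) = (j² + j³) + 1/(-5 + j) = j² + j³ + 1/(-5 + j))
((3 + k)² + X(-3))² = ((3 - 6)² + (1 + (-3)⁴ - 5*(-3)² - 4*(-3)³)/(-5 - 3))² = ((-3)² + (1 + 81 - 5*9 - 4*(-27))/(-8))² = (9 - (1 + 81 - 45 + 108)/8)² = (9 - ⅛*145)² = (9 - 145/8)² = (-73/8)² = 5329/64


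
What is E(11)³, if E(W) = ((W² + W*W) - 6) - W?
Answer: 11390625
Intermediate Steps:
E(W) = -6 - W + 2*W² (E(W) = ((W² + W²) - 6) - W = (2*W² - 6) - W = (-6 + 2*W²) - W = -6 - W + 2*W²)
E(11)³ = (-6 - 1*11 + 2*11²)³ = (-6 - 11 + 2*121)³ = (-6 - 11 + 242)³ = 225³ = 11390625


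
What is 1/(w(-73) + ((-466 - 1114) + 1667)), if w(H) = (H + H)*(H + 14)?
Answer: 1/8701 ≈ 0.00011493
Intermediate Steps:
w(H) = 2*H*(14 + H) (w(H) = (2*H)*(14 + H) = 2*H*(14 + H))
1/(w(-73) + ((-466 - 1114) + 1667)) = 1/(2*(-73)*(14 - 73) + ((-466 - 1114) + 1667)) = 1/(2*(-73)*(-59) + (-1580 + 1667)) = 1/(8614 + 87) = 1/8701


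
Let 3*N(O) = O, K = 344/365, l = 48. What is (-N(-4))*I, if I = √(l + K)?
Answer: 8*√1630090/1095 ≈ 9.3279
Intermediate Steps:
K = 344/365 (K = 344*(1/365) = 344/365 ≈ 0.94247)
N(O) = O/3
I = 2*√1630090/365 (I = √(48 + 344/365) = √(17864/365) = 2*√1630090/365 ≈ 6.9959)
(-N(-4))*I = (-(-4)/3)*(2*√1630090/365) = (-1*(-4/3))*(2*√1630090/365) = 4*(2*√1630090/365)/3 = 8*√1630090/1095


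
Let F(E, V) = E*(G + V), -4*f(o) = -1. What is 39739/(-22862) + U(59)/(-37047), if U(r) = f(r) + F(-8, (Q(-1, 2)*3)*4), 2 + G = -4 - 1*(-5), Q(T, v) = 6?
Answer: -138974365/80663668 ≈ -1.7229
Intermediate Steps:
f(o) = 1/4 (f(o) = -1/4*(-1) = 1/4)
G = -1 (G = -2 + (-4 - 1*(-5)) = -2 + (-4 + 5) = -2 + 1 = -1)
F(E, V) = E*(-1 + V)
U(r) = -2271/4 (U(r) = 1/4 - 8*(-1 + (6*3)*4) = 1/4 - 8*(-1 + 18*4) = 1/4 - 8*(-1 + 72) = 1/4 - 8*71 = 1/4 - 568 = -2271/4)
39739/(-22862) + U(59)/(-37047) = 39739/(-22862) - 2271/4/(-37047) = 39739*(-1/22862) - 2271/4*(-1/37047) = -5677/3266 + 757/49396 = -138974365/80663668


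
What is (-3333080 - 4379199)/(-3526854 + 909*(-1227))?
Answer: 7712279/4642197 ≈ 1.6613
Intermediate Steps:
(-3333080 - 4379199)/(-3526854 + 909*(-1227)) = -7712279/(-3526854 - 1115343) = -7712279/(-4642197) = -7712279*(-1/4642197) = 7712279/4642197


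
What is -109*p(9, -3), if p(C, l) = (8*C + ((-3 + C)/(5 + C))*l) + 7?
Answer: -59296/7 ≈ -8470.9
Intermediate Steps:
p(C, l) = 7 + 8*C + l*(-3 + C)/(5 + C) (p(C, l) = (8*C + ((-3 + C)/(5 + C))*l) + 7 = (8*C + l*(-3 + C)/(5 + C)) + 7 = 7 + 8*C + l*(-3 + C)/(5 + C))
-109*p(9, -3) = -109*(35 - 3*(-3) + 8*9² + 47*9 + 9*(-3))/(5 + 9) = -109*(35 + 9 + 8*81 + 423 - 27)/14 = -109*(35 + 9 + 648 + 423 - 27)/14 = -109*1088/14 = -109*544/7 = -59296/7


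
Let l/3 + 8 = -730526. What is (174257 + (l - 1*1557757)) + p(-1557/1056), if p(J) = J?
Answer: -1258436423/352 ≈ -3.5751e+6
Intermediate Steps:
l = -2191602 (l = -24 + 3*(-730526) = -24 - 2191578 = -2191602)
(174257 + (l - 1*1557757)) + p(-1557/1056) = (174257 + (-2191602 - 1*1557757)) - 1557/1056 = (174257 + (-2191602 - 1557757)) - 1557*1/1056 = (174257 - 3749359) - 519/352 = -3575102 - 519/352 = -1258436423/352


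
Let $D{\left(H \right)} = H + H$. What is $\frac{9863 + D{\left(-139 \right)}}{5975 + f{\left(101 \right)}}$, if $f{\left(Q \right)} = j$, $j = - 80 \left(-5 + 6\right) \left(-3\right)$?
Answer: $\frac{1917}{1243} \approx 1.5422$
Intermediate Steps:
$j = 240$ ($j = - 80 \cdot 1 \left(-3\right) = \left(-80\right) \left(-3\right) = 240$)
$D{\left(H \right)} = 2 H$
$f{\left(Q \right)} = 240$
$\frac{9863 + D{\left(-139 \right)}}{5975 + f{\left(101 \right)}} = \frac{9863 + 2 \left(-139\right)}{5975 + 240} = \frac{9863 - 278}{6215} = 9585 \cdot \frac{1}{6215} = \frac{1917}{1243}$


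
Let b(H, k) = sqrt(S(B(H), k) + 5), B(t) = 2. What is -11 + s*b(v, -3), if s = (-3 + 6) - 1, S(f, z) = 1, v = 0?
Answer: -11 + 2*sqrt(6) ≈ -6.1010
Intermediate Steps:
b(H, k) = sqrt(6) (b(H, k) = sqrt(1 + 5) = sqrt(6))
s = 2 (s = 3 - 1 = 2)
-11 + s*b(v, -3) = -11 + 2*sqrt(6)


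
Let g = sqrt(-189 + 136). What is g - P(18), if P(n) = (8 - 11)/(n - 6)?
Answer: 1/4 + I*sqrt(53) ≈ 0.25 + 7.2801*I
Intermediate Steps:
P(n) = -3/(-6 + n)
g = I*sqrt(53) (g = sqrt(-53) = I*sqrt(53) ≈ 7.2801*I)
g - P(18) = I*sqrt(53) - (-3)/(-6 + 18) = I*sqrt(53) - (-3)/12 = I*sqrt(53) - 1*(-1/4) = I*sqrt(53) + 1/4 = 1/4 + I*sqrt(53)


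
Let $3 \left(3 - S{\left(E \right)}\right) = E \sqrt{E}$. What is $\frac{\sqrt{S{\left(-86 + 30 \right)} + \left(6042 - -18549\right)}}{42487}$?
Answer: $\frac{\sqrt{221346 + 336 i \sqrt{14}}}{127461} \approx 0.0036911 + 1.0482 \cdot 10^{-5} i$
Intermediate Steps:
$S{\left(E \right)} = 3 - \frac{E^{\frac{3}{2}}}{3}$ ($S{\left(E \right)} = 3 - \frac{E \sqrt{E}}{3} = 3 - \frac{E^{\frac{3}{2}}}{3}$)
$\frac{\sqrt{S{\left(-86 + 30 \right)} + \left(6042 - -18549\right)}}{42487} = \frac{\sqrt{\left(3 - \frac{\left(-86 + 30\right)^{\frac{3}{2}}}{3}\right) + \left(6042 - -18549\right)}}{42487} = \sqrt{\left(3 - \frac{\left(-56\right)^{\frac{3}{2}}}{3}\right) + \left(6042 + 18549\right)} \frac{1}{42487} = \sqrt{\left(3 - \frac{\left(-112\right) i \sqrt{14}}{3}\right) + 24591} \cdot \frac{1}{42487} = \sqrt{\left(3 + \frac{112 i \sqrt{14}}{3}\right) + 24591} \cdot \frac{1}{42487} = \sqrt{24594 + \frac{112 i \sqrt{14}}{3}} \cdot \frac{1}{42487} = \frac{\sqrt{24594 + \frac{112 i \sqrt{14}}{3}}}{42487}$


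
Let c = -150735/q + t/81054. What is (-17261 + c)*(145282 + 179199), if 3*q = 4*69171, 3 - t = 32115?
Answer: -2326328540231797861/415302684 ≈ -5.6015e+9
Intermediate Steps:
t = -32112 (t = 3 - 1*32115 = 3 - 32115 = -32112)
q = 92228 (q = (4*69171)/3 = (1/3)*276684 = 92228)
c = -843294457/415302684 (c = -150735/92228 - 32112/81054 = -150735*1/92228 - 32112*1/81054 = -150735/92228 - 1784/4503 = -843294457/415302684 ≈ -2.0306)
(-17261 + c)*(145282 + 179199) = (-17261 - 843294457/415302684)*(145282 + 179199) = -7169382922981/415302684*324481 = -2326328540231797861/415302684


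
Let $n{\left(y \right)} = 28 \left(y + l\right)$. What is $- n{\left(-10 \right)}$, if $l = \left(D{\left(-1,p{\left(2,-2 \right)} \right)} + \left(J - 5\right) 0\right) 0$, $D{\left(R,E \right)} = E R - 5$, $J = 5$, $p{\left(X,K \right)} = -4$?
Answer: $280$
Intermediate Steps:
$D{\left(R,E \right)} = -5 + E R$
$l = 0$ ($l = \left(\left(-5 - -4\right) + \left(5 - 5\right) 0\right) 0 = \left(\left(-5 + 4\right) + 0 \cdot 0\right) 0 = \left(-1 + 0\right) 0 = \left(-1\right) 0 = 0$)
$n{\left(y \right)} = 28 y$ ($n{\left(y \right)} = 28 \left(y + 0\right) = 28 y$)
$- n{\left(-10 \right)} = - 28 \left(-10\right) = \left(-1\right) \left(-280\right) = 280$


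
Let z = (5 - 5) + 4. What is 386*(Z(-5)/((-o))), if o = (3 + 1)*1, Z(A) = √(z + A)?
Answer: -193*I/2 ≈ -96.5*I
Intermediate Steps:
z = 4 (z = 0 + 4 = 4)
Z(A) = √(4 + A)
o = 4 (o = 4*1 = 4)
386*(Z(-5)/((-o))) = 386*(√(4 - 5)/((-1*4))) = 386*(√(-1)/(-4)) = 386*(I*(-¼)) = 386*(-I/4) = -193*I/2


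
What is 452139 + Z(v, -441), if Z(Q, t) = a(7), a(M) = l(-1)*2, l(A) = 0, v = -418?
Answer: 452139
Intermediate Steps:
a(M) = 0 (a(M) = 0*2 = 0)
Z(Q, t) = 0
452139 + Z(v, -441) = 452139 + 0 = 452139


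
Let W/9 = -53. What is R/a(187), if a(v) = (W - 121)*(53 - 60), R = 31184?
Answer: 15592/2093 ≈ 7.4496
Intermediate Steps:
W = -477 (W = 9*(-53) = -477)
a(v) = 4186 (a(v) = (-477 - 121)*(53 - 60) = -598*(-7) = 4186)
R/a(187) = 31184/4186 = 31184*(1/4186) = 15592/2093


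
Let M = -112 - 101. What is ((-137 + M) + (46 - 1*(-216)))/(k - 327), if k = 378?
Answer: -88/51 ≈ -1.7255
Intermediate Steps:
M = -213
((-137 + M) + (46 - 1*(-216)))/(k - 327) = ((-137 - 213) + (46 - 1*(-216)))/(378 - 327) = (-350 + (46 + 216))/51 = (-350 + 262)*(1/51) = -88*1/51 = -88/51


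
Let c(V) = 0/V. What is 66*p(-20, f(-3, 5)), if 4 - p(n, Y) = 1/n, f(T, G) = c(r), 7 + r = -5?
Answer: 2673/10 ≈ 267.30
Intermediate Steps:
r = -12 (r = -7 - 5 = -12)
c(V) = 0
f(T, G) = 0
p(n, Y) = 4 - 1/n
66*p(-20, f(-3, 5)) = 66*(4 - 1/(-20)) = 66*(4 - 1*(-1/20)) = 66*(4 + 1/20) = 66*(81/20) = 2673/10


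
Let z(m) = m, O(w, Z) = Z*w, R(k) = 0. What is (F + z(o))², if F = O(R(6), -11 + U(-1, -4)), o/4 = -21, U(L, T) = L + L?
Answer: 7056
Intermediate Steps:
U(L, T) = 2*L
o = -84 (o = 4*(-21) = -84)
F = 0 (F = (-11 + 2*(-1))*0 = (-11 - 2)*0 = -13*0 = 0)
(F + z(o))² = (0 - 84)² = (-84)² = 7056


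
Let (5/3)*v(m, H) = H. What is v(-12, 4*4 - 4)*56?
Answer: 2016/5 ≈ 403.20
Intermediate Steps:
v(m, H) = 3*H/5
v(-12, 4*4 - 4)*56 = (3*(4*4 - 4)/5)*56 = (3*(16 - 4)/5)*56 = ((3/5)*12)*56 = (36/5)*56 = 2016/5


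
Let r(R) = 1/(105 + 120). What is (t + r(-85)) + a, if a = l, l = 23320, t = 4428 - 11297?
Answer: 3701476/225 ≈ 16451.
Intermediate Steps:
t = -6869
r(R) = 1/225
a = 23320
(t + r(-85)) + a = (-6869 + 1/225) + 23320 = -1545524/225 + 23320 = 3701476/225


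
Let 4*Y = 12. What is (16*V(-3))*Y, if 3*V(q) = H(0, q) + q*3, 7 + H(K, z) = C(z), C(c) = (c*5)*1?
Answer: -496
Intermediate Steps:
C(c) = 5*c (C(c) = (5*c)*1 = 5*c)
Y = 3 (Y = (¼)*12 = 3)
H(K, z) = -7 + 5*z
V(q) = -7/3 + 8*q/3 (V(q) = ((-7 + 5*q) + q*3)/3 = ((-7 + 5*q) + 3*q)/3 = (-7 + 8*q)/3 = -7/3 + 8*q/3)
(16*V(-3))*Y = (16*(-7/3 + (8/3)*(-3)))*3 = (16*(-7/3 - 8))*3 = (16*(-31/3))*3 = -496/3*3 = -496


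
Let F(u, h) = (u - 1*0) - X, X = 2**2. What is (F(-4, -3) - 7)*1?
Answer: -15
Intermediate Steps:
X = 4
F(u, h) = -4 + u (F(u, h) = (u - 1*0) - 1*4 = (u + 0) - 4 = u - 4 = -4 + u)
(F(-4, -3) - 7)*1 = ((-4 - 4) - 7)*1 = (-8 - 7)*1 = -15*1 = -15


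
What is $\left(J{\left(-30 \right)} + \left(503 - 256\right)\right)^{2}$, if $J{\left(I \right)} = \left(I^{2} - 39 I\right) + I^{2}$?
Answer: $10349089$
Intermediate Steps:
$J{\left(I \right)} = - 39 I + 2 I^{2}$
$\left(J{\left(-30 \right)} + \left(503 - 256\right)\right)^{2} = \left(- 30 \left(-39 + 2 \left(-30\right)\right) + \left(503 - 256\right)\right)^{2} = \left(- 30 \left(-39 - 60\right) + 247\right)^{2} = \left(\left(-30\right) \left(-99\right) + 247\right)^{2} = \left(2970 + 247\right)^{2} = 3217^{2} = 10349089$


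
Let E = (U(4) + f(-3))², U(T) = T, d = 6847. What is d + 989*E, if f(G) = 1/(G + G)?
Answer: 769673/36 ≈ 21380.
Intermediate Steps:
f(G) = 1/(2*G)
E = 529/36 (E = (4 + (½)/(-3))² = (4 + (½)*(-⅓))² = (4 - ⅙)² = (23/6)² = 529/36 ≈ 14.694)
d + 989*E = 6847 + 989*(529/36) = 6847 + 523181/36 = 769673/36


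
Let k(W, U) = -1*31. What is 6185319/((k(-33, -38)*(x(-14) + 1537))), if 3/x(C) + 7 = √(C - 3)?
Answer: -209107079433/1610468693 - 6185319*I*√17/1610468693 ≈ -129.84 - 0.015836*I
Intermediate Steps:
x(C) = 3/(-7 + √(-3 + C)) (x(C) = 3/(-7 + √(C - 3)) = 3/(-7 + √(-3 + C)))
k(W, U) = -31
6185319/((k(-33, -38)*(x(-14) + 1537))) = 6185319/((-31*(3/(-7 + √(-3 - 14)) + 1537))) = 6185319/((-31*(3/(-7 + √(-17)) + 1537))) = 6185319/((-31*(3/(-7 + I*√17) + 1537))) = 6185319/((-31*(1537 + 3/(-7 + I*√17)))) = 6185319/(-47647 - 93/(-7 + I*√17))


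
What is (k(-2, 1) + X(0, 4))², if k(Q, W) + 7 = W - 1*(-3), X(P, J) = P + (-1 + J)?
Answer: 0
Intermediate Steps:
X(P, J) = -1 + J + P
k(Q, W) = -4 + W (k(Q, W) = -7 + (W - 1*(-3)) = -7 + (W + 3) = -7 + (3 + W) = -4 + W)
(k(-2, 1) + X(0, 4))² = ((-4 + 1) + (-1 + 4 + 0))² = (-3 + 3)² = 0² = 0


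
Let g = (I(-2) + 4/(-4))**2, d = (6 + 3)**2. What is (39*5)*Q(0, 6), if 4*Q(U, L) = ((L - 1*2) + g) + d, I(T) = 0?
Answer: 8385/2 ≈ 4192.5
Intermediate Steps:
d = 81 (d = 9**2 = 81)
g = 1 (g = (0 + 4/(-4))**2 = (0 + 4*(-1/4))**2 = (0 - 1)**2 = (-1)**2 = 1)
Q(U, L) = 20 + L/4 (Q(U, L) = (((L - 1*2) + 1) + 81)/4 = (((L - 2) + 1) + 81)/4 = (((-2 + L) + 1) + 81)/4 = ((-1 + L) + 81)/4 = (80 + L)/4 = 20 + L/4)
(39*5)*Q(0, 6) = (39*5)*(20 + (1/4)*6) = 195*(20 + 3/2) = 195*(43/2) = 8385/2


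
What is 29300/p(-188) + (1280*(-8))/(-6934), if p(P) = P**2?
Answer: 70636095/30634412 ≈ 2.3058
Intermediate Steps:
29300/p(-188) + (1280*(-8))/(-6934) = 29300/((-188)**2) + (1280*(-8))/(-6934) = 29300/35344 - 10240*(-1/6934) = 29300*(1/35344) + 5120/3467 = 7325/8836 + 5120/3467 = 70636095/30634412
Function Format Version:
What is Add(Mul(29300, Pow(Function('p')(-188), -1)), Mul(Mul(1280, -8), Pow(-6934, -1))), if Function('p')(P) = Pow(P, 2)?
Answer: Rational(70636095, 30634412) ≈ 2.3058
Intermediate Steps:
Add(Mul(29300, Pow(Function('p')(-188), -1)), Mul(Mul(1280, -8), Pow(-6934, -1))) = Add(Mul(29300, Pow(Pow(-188, 2), -1)), Mul(Mul(1280, -8), Pow(-6934, -1))) = Add(Mul(29300, Pow(35344, -1)), Mul(-10240, Rational(-1, 6934))) = Add(Mul(29300, Rational(1, 35344)), Rational(5120, 3467)) = Add(Rational(7325, 8836), Rational(5120, 3467)) = Rational(70636095, 30634412)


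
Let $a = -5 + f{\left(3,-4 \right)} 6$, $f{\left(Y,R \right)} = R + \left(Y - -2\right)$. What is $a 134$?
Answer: $134$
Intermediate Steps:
$f{\left(Y,R \right)} = 2 + R + Y$ ($f{\left(Y,R \right)} = R + \left(Y + 2\right) = R + \left(2 + Y\right) = 2 + R + Y$)
$a = 1$ ($a = -5 + \left(2 - 4 + 3\right) 6 = -5 + 1 \cdot 6 = -5 + 6 = 1$)
$a 134 = 1 \cdot 134 = 134$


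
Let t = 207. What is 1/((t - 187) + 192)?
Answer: 1/212 ≈ 0.0047170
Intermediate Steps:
1/((t - 187) + 192) = 1/((207 - 187) + 192) = 1/(20 + 192) = 1/212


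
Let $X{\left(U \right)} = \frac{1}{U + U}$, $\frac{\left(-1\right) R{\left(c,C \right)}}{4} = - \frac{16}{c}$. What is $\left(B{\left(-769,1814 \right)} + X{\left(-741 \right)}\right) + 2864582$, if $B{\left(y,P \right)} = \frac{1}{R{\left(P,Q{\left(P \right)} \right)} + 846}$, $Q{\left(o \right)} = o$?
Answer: $\frac{814414003102579}{284304657} \approx 2.8646 \cdot 10^{6}$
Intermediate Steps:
$R{\left(c,C \right)} = \frac{64}{c}$ ($R{\left(c,C \right)} = - 4 \left(- \frac{16}{c}\right) = \frac{64}{c}$)
$X{\left(U \right)} = \frac{1}{2 U}$
$B{\left(y,P \right)} = \frac{1}{846 + \frac{64}{P}}$ ($B{\left(y,P \right)} = \frac{1}{\frac{64}{P} + 846} = \frac{1}{846 + \frac{64}{P}}$)
$\left(B{\left(-769,1814 \right)} + X{\left(-741 \right)}\right) + 2864582 = \left(\frac{1}{2} \cdot 1814 \frac{1}{32 + 423 \cdot 1814} + \frac{1}{2 \left(-741\right)}\right) + 2864582 = \left(\frac{1}{2} \cdot 1814 \frac{1}{32 + 767322} + \frac{1}{2} \left(- \frac{1}{741}\right)\right) + 2864582 = \left(\frac{1}{2} \cdot 1814 \cdot \frac{1}{767354} - \frac{1}{1482}\right) + 2864582 = \left(\frac{907}{767354} - \frac{1}{1482}\right) + 2864582 = \frac{144205}{284304657} + 2864582 = \frac{814414003102579}{284304657}$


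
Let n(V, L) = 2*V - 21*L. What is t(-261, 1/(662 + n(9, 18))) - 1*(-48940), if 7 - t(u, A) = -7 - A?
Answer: 14784109/302 ≈ 48954.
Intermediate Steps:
n(V, L) = -21*L + 2*V
t(u, A) = 14 + A (t(u, A) = 7 - (-7 - A) = 7 + (7 + A) = 14 + A)
t(-261, 1/(662 + n(9, 18))) - 1*(-48940) = (14 + 1/(662 + (-21*18 + 2*9))) - 1*(-48940) = (14 + 1/(662 + (-378 + 18))) + 48940 = (14 + 1/(662 - 360)) + 48940 = (14 + 1/302) + 48940 = 4229/302 + 48940 = 14784109/302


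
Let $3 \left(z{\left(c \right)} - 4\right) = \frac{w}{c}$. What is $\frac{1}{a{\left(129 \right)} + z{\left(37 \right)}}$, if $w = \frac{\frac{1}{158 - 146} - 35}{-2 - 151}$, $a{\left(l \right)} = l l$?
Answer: $\frac{203796}{3392184839} \approx 6.0078 \cdot 10^{-5}$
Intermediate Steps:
$a{\left(l \right)} = l^{2}$
$w = \frac{419}{1836}$ ($w = \frac{\frac{1}{12} - 35}{-153} = \left(\frac{1}{12} - 35\right) \left(- \frac{1}{153}\right) = \left(- \frac{419}{12}\right) \left(- \frac{1}{153}\right) = \frac{419}{1836} \approx 0.22821$)
$z{\left(c \right)} = 4 + \frac{419}{5508 c}$ ($z{\left(c \right)} = 4 + \frac{\frac{419}{1836} \frac{1}{c}}{3} = 4 + \frac{419}{5508 c}$)
$\frac{1}{a{\left(129 \right)} + z{\left(37 \right)}} = \frac{1}{129^{2} + \left(4 + \frac{419}{5508 \cdot 37}\right)} = \frac{1}{16641 + \left(4 + \frac{419}{5508} \cdot \frac{1}{37}\right)} = \frac{1}{16641 + \left(4 + \frac{419}{203796}\right)} = \frac{1}{16641 + \frac{815603}{203796}} = \frac{1}{\frac{3392184839}{203796}} = \frac{203796}{3392184839}$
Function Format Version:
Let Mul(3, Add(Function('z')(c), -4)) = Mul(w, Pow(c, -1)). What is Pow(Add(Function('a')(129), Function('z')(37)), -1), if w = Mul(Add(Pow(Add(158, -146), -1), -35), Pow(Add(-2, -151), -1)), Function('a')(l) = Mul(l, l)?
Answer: Rational(203796, 3392184839) ≈ 6.0078e-5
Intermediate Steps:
Function('a')(l) = Pow(l, 2)
w = Rational(419, 1836) (w = Mul(Add(Pow(12, -1), -35), Pow(-153, -1)) = Mul(Add(Rational(1, 12), -35), Rational(-1, 153)) = Mul(Rational(-419, 12), Rational(-1, 153)) = Rational(419, 1836) ≈ 0.22821)
Function('z')(c) = Add(4, Mul(Rational(419, 5508), Pow(c, -1))) (Function('z')(c) = Add(4, Mul(Rational(1, 3), Mul(Rational(419, 1836), Pow(c, -1)))) = Add(4, Mul(Rational(419, 5508), Pow(c, -1))))
Pow(Add(Function('a')(129), Function('z')(37)), -1) = Pow(Add(Pow(129, 2), Add(4, Mul(Rational(419, 5508), Pow(37, -1)))), -1) = Pow(Add(16641, Add(4, Mul(Rational(419, 5508), Rational(1, 37)))), -1) = Pow(Add(16641, Add(4, Rational(419, 203796))), -1) = Pow(Add(16641, Rational(815603, 203796)), -1) = Pow(Rational(3392184839, 203796), -1) = Rational(203796, 3392184839)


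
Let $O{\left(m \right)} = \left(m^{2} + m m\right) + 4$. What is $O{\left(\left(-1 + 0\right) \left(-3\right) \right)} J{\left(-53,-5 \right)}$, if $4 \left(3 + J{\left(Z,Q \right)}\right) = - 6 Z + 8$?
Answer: $1727$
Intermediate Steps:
$J{\left(Z,Q \right)} = -1 - \frac{3 Z}{2}$ ($J{\left(Z,Q \right)} = -3 + \frac{- 6 Z + 8}{4} = -3 + \frac{8 - 6 Z}{4} = -3 - \left(-2 + \frac{3 Z}{2}\right) = -1 - \frac{3 Z}{2}$)
$O{\left(m \right)} = 4 + 2 m^{2}$ ($O{\left(m \right)} = \left(m^{2} + m^{2}\right) + 4 = 2 m^{2} + 4 = 4 + 2 m^{2}$)
$O{\left(\left(-1 + 0\right) \left(-3\right) \right)} J{\left(-53,-5 \right)} = \left(4 + 2 \left(\left(-1 + 0\right) \left(-3\right)\right)^{2}\right) \left(-1 - - \frac{159}{2}\right) = \left(4 + 2 \left(\left(-1\right) \left(-3\right)\right)^{2}\right) \left(-1 + \frac{159}{2}\right) = \left(4 + 2 \cdot 3^{2}\right) \frac{157}{2} = \left(4 + 2 \cdot 9\right) \frac{157}{2} = \left(4 + 18\right) \frac{157}{2} = 22 \cdot \frac{157}{2} = 1727$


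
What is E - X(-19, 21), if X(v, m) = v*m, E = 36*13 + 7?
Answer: 874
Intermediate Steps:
E = 475 (E = 468 + 7 = 475)
X(v, m) = m*v
E - X(-19, 21) = 475 - 21*(-19) = 475 - 1*(-399) = 475 + 399 = 874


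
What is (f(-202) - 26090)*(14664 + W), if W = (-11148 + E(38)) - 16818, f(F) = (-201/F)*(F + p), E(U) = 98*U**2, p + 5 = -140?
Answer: -342316020335/101 ≈ -3.3893e+9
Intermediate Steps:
p = -145 (p = -5 - 140 = -145)
f(F) = -201*(-145 + F)/F (f(F) = (-201/F)*(F - 145) = (-201/F)*(-145 + F) = -201*(-145 + F)/F)
W = 113546 (W = (-11148 + 98*38**2) - 16818 = (-11148 + 98*1444) - 16818 = (-11148 + 141512) - 16818 = 130364 - 16818 = 113546)
(f(-202) - 26090)*(14664 + W) = ((-201 + 29145/(-202)) - 26090)*(14664 + 113546) = ((-201 + 29145*(-1/202)) - 26090)*128210 = ((-201 - 29145/202) - 26090)*128210 = (-69747/202 - 26090)*128210 = -5339927/202*128210 = -342316020335/101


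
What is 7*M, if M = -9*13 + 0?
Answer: -819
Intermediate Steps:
M = -117 (M = -117 + 0 = -117)
7*M = 7*(-117) = -819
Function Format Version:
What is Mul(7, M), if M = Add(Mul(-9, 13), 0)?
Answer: -819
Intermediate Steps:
M = -117 (M = Add(-117, 0) = -117)
Mul(7, M) = Mul(7, -117) = -819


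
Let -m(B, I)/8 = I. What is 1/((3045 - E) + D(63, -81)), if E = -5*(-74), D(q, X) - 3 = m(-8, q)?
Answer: 1/2174 ≈ 0.00045998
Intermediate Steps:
m(B, I) = -8*I
D(q, X) = 3 - 8*q
E = 370
1/((3045 - E) + D(63, -81)) = 1/((3045 - 1*370) + (3 - 8*63)) = 1/((3045 - 370) + (3 - 504)) = 1/(2675 - 501) = 1/2174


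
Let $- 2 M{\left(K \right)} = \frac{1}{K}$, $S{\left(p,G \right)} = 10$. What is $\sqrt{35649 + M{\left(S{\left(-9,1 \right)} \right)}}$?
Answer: $\frac{\sqrt{3564895}}{10} \approx 188.81$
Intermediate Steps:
$M{\left(K \right)} = - \frac{1}{2 K}$
$\sqrt{35649 + M{\left(S{\left(-9,1 \right)} \right)}} = \sqrt{35649 - \frac{1}{2 \cdot 10}} = \sqrt{35649 - \frac{1}{20}} = \sqrt{\frac{712979}{20}} = \frac{\sqrt{3564895}}{10}$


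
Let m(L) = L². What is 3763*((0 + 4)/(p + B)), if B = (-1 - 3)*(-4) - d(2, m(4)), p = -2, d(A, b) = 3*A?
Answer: 3763/2 ≈ 1881.5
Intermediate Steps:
B = 10 (B = (-1 - 3)*(-4) - 3*2 = -4*(-4) - 1*6 = 16 - 6 = 10)
3763*((0 + 4)/(p + B)) = 3763*((0 + 4)/(-2 + 10)) = 3763*(4/8) = 3763*(4*(⅛)) = 3763*(½) = 3763/2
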